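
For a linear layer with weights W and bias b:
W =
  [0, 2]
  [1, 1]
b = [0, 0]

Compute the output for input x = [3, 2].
y = [4, 5]

Wx = [0×3 + 2×2, 1×3 + 1×2]
   = [4, 5]
y = Wx + b = [4 + 0, 5 + 0] = [4, 5]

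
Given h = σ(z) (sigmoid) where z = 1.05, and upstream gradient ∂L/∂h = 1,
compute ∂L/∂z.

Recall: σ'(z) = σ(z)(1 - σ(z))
∂L/∂z = 0.192

σ(1.05) = 0.7408
σ'(1.05) = σ(1.05)(1 - σ(1.05)) = 0.7408 × 0.2592 = 0.192
∂L/∂z = ∂L/∂h · σ'(z) = 1 × 0.192 = 0.192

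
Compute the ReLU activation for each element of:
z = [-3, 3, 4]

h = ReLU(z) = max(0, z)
h = [0, 3, 4]

ReLU applied element-wise: max(0,-3)=0, max(0,3)=3, max(0,4)=4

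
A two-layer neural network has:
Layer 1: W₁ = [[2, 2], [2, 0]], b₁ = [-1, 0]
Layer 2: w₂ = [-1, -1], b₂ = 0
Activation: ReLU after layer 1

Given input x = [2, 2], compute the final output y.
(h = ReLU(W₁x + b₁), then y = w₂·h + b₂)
y = -11

Layer 1 pre-activation: z₁ = [7, 4]
After ReLU: h = [7, 4]
Layer 2 output: y = -1×7 + -1×4 + 0 = -11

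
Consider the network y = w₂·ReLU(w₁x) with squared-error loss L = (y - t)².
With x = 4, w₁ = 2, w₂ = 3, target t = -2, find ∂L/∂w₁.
∂L/∂w₁ = 624

Forward pass:
z = w₁x = 2×4 = 8
h = ReLU(8) = 8
y = w₂h = 3×8 = 24

Backward pass:
∂L/∂y = 2(y - t) = 2(24 - -2) = 52
∂y/∂h = w₂ = 3
∂h/∂z = 1 (ReLU derivative)
∂z/∂w₁ = x = 4

∂L/∂w₁ = 52 × 3 × 1 × 4 = 624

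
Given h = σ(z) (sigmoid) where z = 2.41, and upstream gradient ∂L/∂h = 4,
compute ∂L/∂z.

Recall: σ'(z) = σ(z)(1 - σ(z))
∂L/∂z = 0.3025

σ(2.41) = 0.9176
σ'(2.41) = σ(2.41)(1 - σ(2.41)) = 0.9176 × 0.08241 = 0.07562
∂L/∂z = ∂L/∂h · σ'(z) = 4 × 0.07562 = 0.3025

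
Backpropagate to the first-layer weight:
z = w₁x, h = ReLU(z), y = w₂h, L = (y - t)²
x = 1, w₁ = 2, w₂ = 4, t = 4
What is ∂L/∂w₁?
∂L/∂w₁ = 32

Forward pass:
z = w₁x = 2×1 = 2
h = ReLU(2) = 2
y = w₂h = 4×2 = 8

Backward pass:
∂L/∂y = 2(y - t) = 2(8 - 4) = 8
∂y/∂h = w₂ = 4
∂h/∂z = 1 (ReLU derivative)
∂z/∂w₁ = x = 1

∂L/∂w₁ = 8 × 4 × 1 × 1 = 32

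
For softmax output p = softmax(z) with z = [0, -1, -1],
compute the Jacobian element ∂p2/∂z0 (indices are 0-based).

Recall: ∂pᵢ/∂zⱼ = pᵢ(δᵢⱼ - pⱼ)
∂p2/∂z0 = -0.1221

p = softmax(z) = [0.5761, 0.2119, 0.2119]
p2 = 0.2119, p0 = 0.5761

∂p2/∂z0 = -p2 × p0 = -0.2119 × 0.5761 = -0.1221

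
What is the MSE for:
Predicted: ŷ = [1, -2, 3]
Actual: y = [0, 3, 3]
MSE = 8.667

MSE = (1/3)((1-0)² + (-2-3)² + (3-3)²) = (1/3)(1 + 25 + 0) = 8.667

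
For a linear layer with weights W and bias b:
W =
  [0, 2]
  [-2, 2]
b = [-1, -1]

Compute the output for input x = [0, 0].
y = [-1, -1]

Wx = [0×0 + 2×0, -2×0 + 2×0]
   = [0, 0]
y = Wx + b = [0 + -1, 0 + -1] = [-1, -1]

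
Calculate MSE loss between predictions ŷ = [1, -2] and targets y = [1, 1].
MSE = 4.5

MSE = (1/2)((1-1)² + (-2-1)²) = (1/2)(0 + 9) = 4.5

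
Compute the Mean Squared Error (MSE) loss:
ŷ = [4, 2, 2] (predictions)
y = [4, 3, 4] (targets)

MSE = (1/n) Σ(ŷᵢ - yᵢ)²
MSE = 1.667

MSE = (1/3)((4-4)² + (2-3)² + (2-4)²) = (1/3)(0 + 1 + 4) = 1.667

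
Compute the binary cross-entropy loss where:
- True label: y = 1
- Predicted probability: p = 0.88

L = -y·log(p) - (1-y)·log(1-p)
L = 0.1278

L = -1·log(0.88) - 0·log(0.12) = -log(0.88) = 0.1278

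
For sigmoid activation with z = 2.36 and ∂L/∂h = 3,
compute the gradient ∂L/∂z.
∂L/∂z = 0.2365

σ(2.36) = 0.9137
σ'(2.36) = σ(2.36)(1 - σ(2.36)) = 0.9137 × 0.08627 = 0.07883
∂L/∂z = ∂L/∂h · σ'(z) = 3 × 0.07883 = 0.2365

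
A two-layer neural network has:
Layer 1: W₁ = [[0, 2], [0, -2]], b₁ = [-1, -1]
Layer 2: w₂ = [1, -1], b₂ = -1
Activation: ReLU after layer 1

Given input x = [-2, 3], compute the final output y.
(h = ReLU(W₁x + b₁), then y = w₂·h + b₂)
y = 4

Layer 1 pre-activation: z₁ = [5, -7]
After ReLU: h = [5, 0]
Layer 2 output: y = 1×5 + -1×0 + -1 = 4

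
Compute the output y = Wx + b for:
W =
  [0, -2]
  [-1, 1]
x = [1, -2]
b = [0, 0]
y = [4, -3]

Wx = [0×1 + -2×-2, -1×1 + 1×-2]
   = [4, -3]
y = Wx + b = [4 + 0, -3 + 0] = [4, -3]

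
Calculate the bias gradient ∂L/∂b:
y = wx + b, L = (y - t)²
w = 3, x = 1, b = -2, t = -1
∂L/∂b = 4

y = wx + b = (3)(1) + -2 = 1
∂L/∂y = 2(y - t) = 2(1 - -1) = 4
∂y/∂b = 1
∂L/∂b = ∂L/∂y · ∂y/∂b = 4 × 1 = 4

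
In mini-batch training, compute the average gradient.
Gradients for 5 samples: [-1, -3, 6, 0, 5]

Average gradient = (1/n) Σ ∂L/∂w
Average gradient = 1.4

Average = (1/5)(-1 + -3 + 6 + 0 + 5) = 7/5 = 1.4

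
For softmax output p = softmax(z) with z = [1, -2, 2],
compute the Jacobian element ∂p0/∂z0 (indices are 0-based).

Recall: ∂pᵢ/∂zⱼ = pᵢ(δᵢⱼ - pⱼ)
∂p0/∂z0 = 0.195

p = softmax(z) = [0.2654, 0.01321, 0.7214]
p0 = 0.2654

∂p0/∂z0 = p0(1 - p0) = 0.2654 × (1 - 0.2654) = 0.195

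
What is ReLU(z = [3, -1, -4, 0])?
h = [3, 0, 0, 0]

ReLU applied element-wise: max(0,3)=3, max(0,-1)=0, max(0,-4)=0, max(0,0)=0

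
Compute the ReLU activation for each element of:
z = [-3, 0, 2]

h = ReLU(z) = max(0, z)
h = [0, 0, 2]

ReLU applied element-wise: max(0,-3)=0, max(0,0)=0, max(0,2)=2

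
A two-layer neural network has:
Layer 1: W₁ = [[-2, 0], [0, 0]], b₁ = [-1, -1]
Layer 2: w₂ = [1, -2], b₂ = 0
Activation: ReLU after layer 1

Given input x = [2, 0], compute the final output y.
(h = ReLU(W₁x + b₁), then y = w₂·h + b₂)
y = 0

Layer 1 pre-activation: z₁ = [-5, -1]
After ReLU: h = [0, 0]
Layer 2 output: y = 1×0 + -2×0 + 0 = 0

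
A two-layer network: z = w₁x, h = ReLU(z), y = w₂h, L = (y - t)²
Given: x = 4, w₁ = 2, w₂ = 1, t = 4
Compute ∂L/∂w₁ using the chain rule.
∂L/∂w₁ = 32

Forward pass:
z = w₁x = 2×4 = 8
h = ReLU(8) = 8
y = w₂h = 1×8 = 8

Backward pass:
∂L/∂y = 2(y - t) = 2(8 - 4) = 8
∂y/∂h = w₂ = 1
∂h/∂z = 1 (ReLU derivative)
∂z/∂w₁ = x = 4

∂L/∂w₁ = 8 × 1 × 1 × 4 = 32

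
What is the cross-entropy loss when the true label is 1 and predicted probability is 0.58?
L = 0.5447

L = -1·log(0.58) - 0·log(0.42) = -log(0.58) = 0.5447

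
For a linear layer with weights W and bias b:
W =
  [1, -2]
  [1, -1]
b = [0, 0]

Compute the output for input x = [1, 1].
y = [-1, 0]

Wx = [1×1 + -2×1, 1×1 + -1×1]
   = [-1, 0]
y = Wx + b = [-1 + 0, 0 + 0] = [-1, 0]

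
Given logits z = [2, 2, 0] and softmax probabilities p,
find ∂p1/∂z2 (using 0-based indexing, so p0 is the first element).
∂p1/∂z2 = -0.02968

p = softmax(z) = [0.4683, 0.4683, 0.06338]
p1 = 0.4683, p2 = 0.06338

∂p1/∂z2 = -p1 × p2 = -0.4683 × 0.06338 = -0.02968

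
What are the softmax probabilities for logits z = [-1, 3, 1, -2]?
p = [0.0158, 0.8618, 0.1166, 0.0058]

exp(z) = [0.3679, 20.09, 2.718, 0.1353]
Sum = 23.31
p = [0.0158, 0.8618, 0.1166, 0.0058]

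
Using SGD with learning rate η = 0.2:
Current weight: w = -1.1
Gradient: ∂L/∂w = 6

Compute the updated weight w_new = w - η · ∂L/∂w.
w_new = -2.3

w_new = w - η·∂L/∂w = -1.1 - 0.2×(6) = -1.1 - (1.2) = -2.3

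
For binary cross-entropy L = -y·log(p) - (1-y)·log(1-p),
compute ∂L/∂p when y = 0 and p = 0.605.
∂L/∂p = 2.532

∂L/∂p = -y/p + (1-y)/(1-p) = 0 + 1/0.395 = 2.532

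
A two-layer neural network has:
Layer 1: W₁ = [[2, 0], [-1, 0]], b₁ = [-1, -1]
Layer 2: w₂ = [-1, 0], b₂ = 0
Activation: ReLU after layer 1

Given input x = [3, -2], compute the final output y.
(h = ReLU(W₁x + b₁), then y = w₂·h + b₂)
y = -5

Layer 1 pre-activation: z₁ = [5, -4]
After ReLU: h = [5, 0]
Layer 2 output: y = -1×5 + 0×0 + 0 = -5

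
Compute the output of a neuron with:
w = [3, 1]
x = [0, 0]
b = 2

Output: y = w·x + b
y = 2

y = (3)(0) + (1)(0) + 2 = 2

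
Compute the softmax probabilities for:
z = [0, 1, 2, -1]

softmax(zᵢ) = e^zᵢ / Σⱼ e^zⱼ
p = [0.0871, 0.2369, 0.6439, 0.0321]

exp(z) = [1, 2.718, 7.389, 0.3679]
Sum = 11.48
p = [0.0871, 0.2369, 0.6439, 0.0321]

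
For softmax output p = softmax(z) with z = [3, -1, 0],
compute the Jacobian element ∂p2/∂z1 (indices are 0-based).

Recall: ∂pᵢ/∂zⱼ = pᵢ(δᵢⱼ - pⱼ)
∂p2/∂z1 = -0.0007993

p = softmax(z) = [0.9362, 0.01715, 0.04661]
p2 = 0.04661, p1 = 0.01715

∂p2/∂z1 = -p2 × p1 = -0.04661 × 0.01715 = -0.0007993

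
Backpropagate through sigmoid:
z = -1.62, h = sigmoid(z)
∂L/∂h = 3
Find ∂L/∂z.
∂L/∂z = 0.4137

σ(-1.62) = 0.1652
σ'(-1.62) = σ(-1.62)(1 - σ(-1.62)) = 0.1652 × 0.8348 = 0.1379
∂L/∂z = ∂L/∂h · σ'(z) = 3 × 0.1379 = 0.4137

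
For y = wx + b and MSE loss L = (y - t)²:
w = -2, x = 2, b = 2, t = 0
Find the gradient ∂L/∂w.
∂L/∂w = -8

y = wx + b = (-2)(2) + 2 = -2
∂L/∂y = 2(y - t) = 2(-2 - 0) = -4
∂y/∂w = x = 2
∂L/∂w = ∂L/∂y · ∂y/∂w = -4 × 2 = -8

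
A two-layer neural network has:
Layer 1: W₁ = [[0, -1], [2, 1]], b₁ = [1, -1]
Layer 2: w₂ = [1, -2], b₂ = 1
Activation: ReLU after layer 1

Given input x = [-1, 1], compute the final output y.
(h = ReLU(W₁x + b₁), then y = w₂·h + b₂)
y = 1

Layer 1 pre-activation: z₁ = [0, -2]
After ReLU: h = [0, 0]
Layer 2 output: y = 1×0 + -2×0 + 1 = 1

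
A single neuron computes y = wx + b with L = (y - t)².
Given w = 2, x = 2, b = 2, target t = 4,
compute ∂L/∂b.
∂L/∂b = 4

y = wx + b = (2)(2) + 2 = 6
∂L/∂y = 2(y - t) = 2(6 - 4) = 4
∂y/∂b = 1
∂L/∂b = ∂L/∂y · ∂y/∂b = 4 × 1 = 4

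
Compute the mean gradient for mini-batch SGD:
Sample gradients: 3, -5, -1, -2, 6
Average gradient = 0.2

Average = (1/5)(3 + -5 + -1 + -2 + 6) = 1/5 = 0.2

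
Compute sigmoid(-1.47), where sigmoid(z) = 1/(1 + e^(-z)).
0.1869

sigmoid(-1.47) = 1/(1 + e^(1.47)) = 1/(1 + 4.349) = 0.1869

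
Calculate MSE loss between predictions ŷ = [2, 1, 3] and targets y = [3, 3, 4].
MSE = 2

MSE = (1/3)((2-3)² + (1-3)² + (3-4)²) = (1/3)(1 + 4 + 1) = 2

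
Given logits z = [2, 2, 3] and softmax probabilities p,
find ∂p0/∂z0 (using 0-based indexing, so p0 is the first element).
∂p0/∂z0 = 0.167

p = softmax(z) = [0.2119, 0.2119, 0.5761]
p0 = 0.2119

∂p0/∂z0 = p0(1 - p0) = 0.2119 × (1 - 0.2119) = 0.167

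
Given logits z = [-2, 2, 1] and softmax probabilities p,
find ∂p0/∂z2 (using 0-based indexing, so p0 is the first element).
∂p0/∂z2 = -0.003507

p = softmax(z) = [0.01321, 0.7214, 0.2654]
p0 = 0.01321, p2 = 0.2654

∂p0/∂z2 = -p0 × p2 = -0.01321 × 0.2654 = -0.003507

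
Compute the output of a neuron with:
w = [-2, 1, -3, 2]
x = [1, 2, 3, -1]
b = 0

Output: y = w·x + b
y = -11

y = (-2)(1) + (1)(2) + (-3)(3) + (2)(-1) + 0 = -11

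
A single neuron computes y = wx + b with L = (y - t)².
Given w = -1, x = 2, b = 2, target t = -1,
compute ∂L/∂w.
∂L/∂w = 4

y = wx + b = (-1)(2) + 2 = 0
∂L/∂y = 2(y - t) = 2(0 - -1) = 2
∂y/∂w = x = 2
∂L/∂w = ∂L/∂y · ∂y/∂w = 2 × 2 = 4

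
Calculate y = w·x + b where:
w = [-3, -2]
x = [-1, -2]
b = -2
y = 5

y = (-3)(-1) + (-2)(-2) + -2 = 5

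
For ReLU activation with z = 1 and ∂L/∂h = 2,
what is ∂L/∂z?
∂L/∂z = 2

h = ReLU(1) = 1
Since z > 0: ∂h/∂z = 1
∂L/∂z = ∂L/∂h · ∂h/∂z = 2 × 1 = 2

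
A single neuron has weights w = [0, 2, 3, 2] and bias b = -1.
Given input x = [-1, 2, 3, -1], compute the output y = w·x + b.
y = 10

y = (0)(-1) + (2)(2) + (3)(3) + (2)(-1) + -1 = 10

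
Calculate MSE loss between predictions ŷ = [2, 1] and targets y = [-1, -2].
MSE = 9

MSE = (1/2)((2--1)² + (1--2)²) = (1/2)(9 + 9) = 9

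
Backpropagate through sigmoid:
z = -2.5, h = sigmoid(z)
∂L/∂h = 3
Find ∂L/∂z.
∂L/∂z = 0.2103

σ(-2.5) = 0.07586
σ'(-2.5) = σ(-2.5)(1 - σ(-2.5)) = 0.07586 × 0.9241 = 0.0701
∂L/∂z = ∂L/∂h · σ'(z) = 3 × 0.0701 = 0.2103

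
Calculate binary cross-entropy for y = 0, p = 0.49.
L = 0.6733

L = -0·log(0.49) - 1·log(0.51) = -log(0.51) = 0.6733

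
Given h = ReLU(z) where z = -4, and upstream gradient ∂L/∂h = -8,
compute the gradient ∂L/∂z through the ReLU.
∂L/∂z = 0

h = ReLU(-4) = 0
Since z < 0: ∂h/∂z = 0
∂L/∂z = ∂L/∂h · ∂h/∂z = -8 × 0 = 0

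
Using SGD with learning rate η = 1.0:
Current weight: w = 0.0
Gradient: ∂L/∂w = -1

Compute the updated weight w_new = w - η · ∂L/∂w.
w_new = 1

w_new = w - η·∂L/∂w = 0.0 - 1.0×(-1) = 0.0 - (-1) = 1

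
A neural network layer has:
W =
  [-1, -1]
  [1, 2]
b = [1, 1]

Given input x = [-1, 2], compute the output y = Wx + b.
y = [0, 4]

Wx = [-1×-1 + -1×2, 1×-1 + 2×2]
   = [-1, 3]
y = Wx + b = [-1 + 1, 3 + 1] = [0, 4]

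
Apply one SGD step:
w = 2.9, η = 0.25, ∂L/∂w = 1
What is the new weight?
w_new = 2.65

w_new = w - η·∂L/∂w = 2.9 - 0.25×(1) = 2.9 - (0.25) = 2.65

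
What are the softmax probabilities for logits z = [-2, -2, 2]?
p = [0.0177, 0.0177, 0.9647]

exp(z) = [0.1353, 0.1353, 7.389]
Sum = 7.66
p = [0.0177, 0.0177, 0.9647]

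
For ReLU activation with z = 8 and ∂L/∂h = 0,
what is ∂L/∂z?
∂L/∂z = 0

h = ReLU(8) = 8
Since z > 0: ∂h/∂z = 1
∂L/∂z = ∂L/∂h · ∂h/∂z = 0 × 1 = 0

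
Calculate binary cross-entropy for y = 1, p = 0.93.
L = 0.07257

L = -1·log(0.93) - 0·log(0.07) = -log(0.93) = 0.07257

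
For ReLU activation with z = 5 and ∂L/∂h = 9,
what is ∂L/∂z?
∂L/∂z = 9

h = ReLU(5) = 5
Since z > 0: ∂h/∂z = 1
∂L/∂z = ∂L/∂h · ∂h/∂z = 9 × 1 = 9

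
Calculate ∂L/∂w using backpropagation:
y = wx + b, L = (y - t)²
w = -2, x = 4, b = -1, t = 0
∂L/∂w = -72

y = wx + b = (-2)(4) + -1 = -9
∂L/∂y = 2(y - t) = 2(-9 - 0) = -18
∂y/∂w = x = 4
∂L/∂w = ∂L/∂y · ∂y/∂w = -18 × 4 = -72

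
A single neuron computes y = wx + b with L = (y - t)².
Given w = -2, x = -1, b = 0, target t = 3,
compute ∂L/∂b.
∂L/∂b = -2

y = wx + b = (-2)(-1) + 0 = 2
∂L/∂y = 2(y - t) = 2(2 - 3) = -2
∂y/∂b = 1
∂L/∂b = ∂L/∂y · ∂y/∂b = -2 × 1 = -2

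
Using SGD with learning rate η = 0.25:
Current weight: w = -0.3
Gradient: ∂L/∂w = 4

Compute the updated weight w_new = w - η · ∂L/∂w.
w_new = -1.3

w_new = w - η·∂L/∂w = -0.3 - 0.25×(4) = -0.3 - (1) = -1.3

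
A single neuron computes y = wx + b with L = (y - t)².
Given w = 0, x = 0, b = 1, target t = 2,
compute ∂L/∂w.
∂L/∂w = 0

y = wx + b = (0)(0) + 1 = 1
∂L/∂y = 2(y - t) = 2(1 - 2) = -2
∂y/∂w = x = 0
∂L/∂w = ∂L/∂y · ∂y/∂w = -2 × 0 = 0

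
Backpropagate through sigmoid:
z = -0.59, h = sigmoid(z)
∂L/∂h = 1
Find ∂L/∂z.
∂L/∂z = 0.2294

σ(-0.59) = 0.3566
σ'(-0.59) = σ(-0.59)(1 - σ(-0.59)) = 0.3566 × 0.6434 = 0.2294
∂L/∂z = ∂L/∂h · σ'(z) = 1 × 0.2294 = 0.2294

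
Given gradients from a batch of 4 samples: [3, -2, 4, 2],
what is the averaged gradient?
Average gradient = 1.75

Average = (1/4)(3 + -2 + 4 + 2) = 7/4 = 1.75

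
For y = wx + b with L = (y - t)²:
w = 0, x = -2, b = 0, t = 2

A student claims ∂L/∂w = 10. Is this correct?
Incorrect

y = (0)(-2) + 0 = 0
∂L/∂y = 2(y - t) = 2(0 - 2) = -4
∂y/∂w = x = -2
∂L/∂w = -4 × -2 = 8

Claimed value: 10
Incorrect: The correct gradient is 8.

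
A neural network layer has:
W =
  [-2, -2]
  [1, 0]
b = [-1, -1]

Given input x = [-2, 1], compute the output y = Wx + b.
y = [1, -3]

Wx = [-2×-2 + -2×1, 1×-2 + 0×1]
   = [2, -2]
y = Wx + b = [2 + -1, -2 + -1] = [1, -3]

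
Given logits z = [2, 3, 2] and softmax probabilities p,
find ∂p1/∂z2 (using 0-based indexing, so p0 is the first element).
∂p1/∂z2 = -0.1221

p = softmax(z) = [0.2119, 0.5761, 0.2119]
p1 = 0.5761, p2 = 0.2119

∂p1/∂z2 = -p1 × p2 = -0.5761 × 0.2119 = -0.1221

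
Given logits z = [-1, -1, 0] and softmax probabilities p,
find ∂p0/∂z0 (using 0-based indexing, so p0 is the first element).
∂p0/∂z0 = 0.167

p = softmax(z) = [0.2119, 0.2119, 0.5761]
p0 = 0.2119

∂p0/∂z0 = p0(1 - p0) = 0.2119 × (1 - 0.2119) = 0.167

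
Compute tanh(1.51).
0.9069

tanh(1.51) = (e^(1.51) - e^(-1.51))/(e^(1.51) + e^(-1.51)) = 0.9069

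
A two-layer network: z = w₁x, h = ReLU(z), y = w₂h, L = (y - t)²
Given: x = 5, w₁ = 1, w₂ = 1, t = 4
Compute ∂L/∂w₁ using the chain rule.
∂L/∂w₁ = 10

Forward pass:
z = w₁x = 1×5 = 5
h = ReLU(5) = 5
y = w₂h = 1×5 = 5

Backward pass:
∂L/∂y = 2(y - t) = 2(5 - 4) = 2
∂y/∂h = w₂ = 1
∂h/∂z = 1 (ReLU derivative)
∂z/∂w₁ = x = 5

∂L/∂w₁ = 2 × 1 × 1 × 5 = 10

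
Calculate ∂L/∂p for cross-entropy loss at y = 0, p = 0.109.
∂L/∂p = 1.122

∂L/∂p = -y/p + (1-y)/(1-p) = 0 + 1/0.891 = 1.122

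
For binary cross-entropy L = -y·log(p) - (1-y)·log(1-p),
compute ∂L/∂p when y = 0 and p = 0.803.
∂L/∂p = 5.076

∂L/∂p = -y/p + (1-y)/(1-p) = 0 + 1/0.197 = 5.076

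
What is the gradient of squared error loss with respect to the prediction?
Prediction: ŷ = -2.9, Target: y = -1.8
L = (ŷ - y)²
∂L/∂ŷ = -2.2

∂L/∂ŷ = 2(ŷ - y) = 2(-2.9 - -1.8) = 2(-1.1) = -2.2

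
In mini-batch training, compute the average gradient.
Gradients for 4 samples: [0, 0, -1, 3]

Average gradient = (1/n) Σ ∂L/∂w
Average gradient = 0.5

Average = (1/4)(0 + 0 + -1 + 3) = 2/4 = 0.5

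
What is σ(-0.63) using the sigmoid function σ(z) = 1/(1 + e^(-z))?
0.3475

sigmoid(-0.63) = 1/(1 + e^(0.63)) = 1/(1 + 1.878) = 0.3475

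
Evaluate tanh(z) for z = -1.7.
-0.9354

tanh(-1.7) = (e^(-1.7) - e^(1.7))/(e^(-1.7) + e^(1.7)) = -0.9354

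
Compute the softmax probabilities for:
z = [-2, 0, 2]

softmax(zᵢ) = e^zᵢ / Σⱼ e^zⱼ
p = [0.0159, 0.1173, 0.8668]

exp(z) = [0.1353, 1, 7.389]
Sum = 8.524
p = [0.0159, 0.1173, 0.8668]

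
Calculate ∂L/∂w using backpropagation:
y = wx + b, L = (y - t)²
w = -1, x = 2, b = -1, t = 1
∂L/∂w = -16

y = wx + b = (-1)(2) + -1 = -3
∂L/∂y = 2(y - t) = 2(-3 - 1) = -8
∂y/∂w = x = 2
∂L/∂w = ∂L/∂y · ∂y/∂w = -8 × 2 = -16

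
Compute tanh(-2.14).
-0.9727

tanh(-2.14) = (e^(-2.14) - e^(2.14))/(e^(-2.14) + e^(2.14)) = -0.9727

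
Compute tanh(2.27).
0.9789

tanh(2.27) = (e^(2.27) - e^(-2.27))/(e^(2.27) + e^(-2.27)) = 0.9789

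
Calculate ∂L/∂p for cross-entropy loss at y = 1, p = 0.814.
∂L/∂p = -1.229

∂L/∂p = -y/p + (1-y)/(1-p) = -1/0.814 + 0 = -1.229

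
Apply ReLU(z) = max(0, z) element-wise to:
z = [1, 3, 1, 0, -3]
h = [1, 3, 1, 0, 0]

ReLU applied element-wise: max(0,1)=1, max(0,3)=3, max(0,1)=1, max(0,0)=0, max(0,-3)=0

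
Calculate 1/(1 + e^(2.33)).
0.08867

sigmoid(-2.33) = 1/(1 + e^(2.33)) = 1/(1 + 10.28) = 0.08867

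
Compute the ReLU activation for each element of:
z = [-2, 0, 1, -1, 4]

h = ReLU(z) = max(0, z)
h = [0, 0, 1, 0, 4]

ReLU applied element-wise: max(0,-2)=0, max(0,0)=0, max(0,1)=1, max(0,-1)=0, max(0,4)=4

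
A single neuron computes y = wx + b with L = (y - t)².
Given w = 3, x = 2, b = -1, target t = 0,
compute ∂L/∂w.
∂L/∂w = 20

y = wx + b = (3)(2) + -1 = 5
∂L/∂y = 2(y - t) = 2(5 - 0) = 10
∂y/∂w = x = 2
∂L/∂w = ∂L/∂y · ∂y/∂w = 10 × 2 = 20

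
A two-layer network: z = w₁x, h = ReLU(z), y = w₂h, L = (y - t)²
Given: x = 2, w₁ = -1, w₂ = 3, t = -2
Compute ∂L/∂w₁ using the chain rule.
∂L/∂w₁ = 0

Forward pass:
z = w₁x = -1×2 = -2
h = ReLU(-2) = 0
y = w₂h = 3×0 = 0

Backward pass:
∂L/∂y = 2(y - t) = 2(0 - -2) = 4
∂y/∂h = w₂ = 3
∂h/∂z = 0 (ReLU derivative)
∂z/∂w₁ = x = 2

∂L/∂w₁ = 4 × 3 × 0 × 2 = 0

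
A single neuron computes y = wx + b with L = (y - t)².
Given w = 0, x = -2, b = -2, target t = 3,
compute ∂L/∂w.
∂L/∂w = 20

y = wx + b = (0)(-2) + -2 = -2
∂L/∂y = 2(y - t) = 2(-2 - 3) = -10
∂y/∂w = x = -2
∂L/∂w = ∂L/∂y · ∂y/∂w = -10 × -2 = 20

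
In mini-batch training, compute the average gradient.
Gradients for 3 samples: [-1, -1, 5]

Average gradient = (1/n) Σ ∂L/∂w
Average gradient = 1

Average = (1/3)(-1 + -1 + 5) = 3/3 = 1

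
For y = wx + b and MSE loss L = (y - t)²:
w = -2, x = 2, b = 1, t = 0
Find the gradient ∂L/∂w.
∂L/∂w = -12

y = wx + b = (-2)(2) + 1 = -3
∂L/∂y = 2(y - t) = 2(-3 - 0) = -6
∂y/∂w = x = 2
∂L/∂w = ∂L/∂y · ∂y/∂w = -6 × 2 = -12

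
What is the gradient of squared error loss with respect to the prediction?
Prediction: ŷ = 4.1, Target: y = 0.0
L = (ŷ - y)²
∂L/∂ŷ = 8.2

∂L/∂ŷ = 2(ŷ - y) = 2(4.1 - 0.0) = 2(4.1) = 8.2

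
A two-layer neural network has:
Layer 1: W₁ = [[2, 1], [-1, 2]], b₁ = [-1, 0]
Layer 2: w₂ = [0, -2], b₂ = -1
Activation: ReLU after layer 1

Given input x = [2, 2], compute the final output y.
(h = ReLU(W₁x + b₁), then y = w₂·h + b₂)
y = -5

Layer 1 pre-activation: z₁ = [5, 2]
After ReLU: h = [5, 2]
Layer 2 output: y = 0×5 + -2×2 + -1 = -5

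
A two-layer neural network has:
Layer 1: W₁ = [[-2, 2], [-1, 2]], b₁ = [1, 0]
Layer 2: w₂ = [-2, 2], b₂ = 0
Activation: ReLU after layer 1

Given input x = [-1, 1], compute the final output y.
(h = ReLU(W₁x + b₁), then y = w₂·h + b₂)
y = -4

Layer 1 pre-activation: z₁ = [5, 3]
After ReLU: h = [5, 3]
Layer 2 output: y = -2×5 + 2×3 + 0 = -4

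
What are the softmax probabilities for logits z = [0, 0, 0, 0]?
p = [0.25, 0.25, 0.25, 0.25]

exp(z) = [1, 1, 1, 1]
Sum = 4
p = [0.25, 0.25, 0.25, 0.25]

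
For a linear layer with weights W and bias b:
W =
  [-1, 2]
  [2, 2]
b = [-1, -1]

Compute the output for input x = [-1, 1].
y = [2, -1]

Wx = [-1×-1 + 2×1, 2×-1 + 2×1]
   = [3, 0]
y = Wx + b = [3 + -1, 0 + -1] = [2, -1]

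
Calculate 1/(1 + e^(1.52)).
0.1795

sigmoid(-1.52) = 1/(1 + e^(1.52)) = 1/(1 + 4.572) = 0.1795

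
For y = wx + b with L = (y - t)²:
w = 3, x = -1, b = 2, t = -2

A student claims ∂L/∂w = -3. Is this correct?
Incorrect

y = (3)(-1) + 2 = -1
∂L/∂y = 2(y - t) = 2(-1 - -2) = 2
∂y/∂w = x = -1
∂L/∂w = 2 × -1 = -2

Claimed value: -3
Incorrect: The correct gradient is -2.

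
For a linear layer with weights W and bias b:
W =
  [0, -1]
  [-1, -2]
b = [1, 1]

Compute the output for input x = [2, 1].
y = [0, -3]

Wx = [0×2 + -1×1, -1×2 + -2×1]
   = [-1, -4]
y = Wx + b = [-1 + 1, -4 + 1] = [0, -3]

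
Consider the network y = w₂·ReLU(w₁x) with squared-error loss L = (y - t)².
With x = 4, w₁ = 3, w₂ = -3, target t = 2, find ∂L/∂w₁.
∂L/∂w₁ = 912

Forward pass:
z = w₁x = 3×4 = 12
h = ReLU(12) = 12
y = w₂h = -3×12 = -36

Backward pass:
∂L/∂y = 2(y - t) = 2(-36 - 2) = -76
∂y/∂h = w₂ = -3
∂h/∂z = 1 (ReLU derivative)
∂z/∂w₁ = x = 4

∂L/∂w₁ = -76 × -3 × 1 × 4 = 912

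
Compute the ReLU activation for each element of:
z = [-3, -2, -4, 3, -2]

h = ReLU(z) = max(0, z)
h = [0, 0, 0, 3, 0]

ReLU applied element-wise: max(0,-3)=0, max(0,-2)=0, max(0,-4)=0, max(0,3)=3, max(0,-2)=0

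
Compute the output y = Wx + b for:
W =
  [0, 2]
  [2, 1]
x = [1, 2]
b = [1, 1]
y = [5, 5]

Wx = [0×1 + 2×2, 2×1 + 1×2]
   = [4, 4]
y = Wx + b = [4 + 1, 4 + 1] = [5, 5]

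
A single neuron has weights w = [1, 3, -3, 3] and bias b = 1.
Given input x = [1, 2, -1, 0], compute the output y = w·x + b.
y = 11

y = (1)(1) + (3)(2) + (-3)(-1) + (3)(0) + 1 = 11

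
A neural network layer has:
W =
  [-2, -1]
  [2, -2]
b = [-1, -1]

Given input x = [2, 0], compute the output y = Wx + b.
y = [-5, 3]

Wx = [-2×2 + -1×0, 2×2 + -2×0]
   = [-4, 4]
y = Wx + b = [-4 + -1, 4 + -1] = [-5, 3]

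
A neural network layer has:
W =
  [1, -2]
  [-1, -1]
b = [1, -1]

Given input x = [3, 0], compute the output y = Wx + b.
y = [4, -4]

Wx = [1×3 + -2×0, -1×3 + -1×0]
   = [3, -3]
y = Wx + b = [3 + 1, -3 + -1] = [4, -4]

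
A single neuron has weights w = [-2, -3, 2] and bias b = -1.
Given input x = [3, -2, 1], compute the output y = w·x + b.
y = 1

y = (-2)(3) + (-3)(-2) + (2)(1) + -1 = 1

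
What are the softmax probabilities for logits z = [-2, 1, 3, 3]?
p = [0.0031, 0.0632, 0.4668, 0.4668]

exp(z) = [0.1353, 2.718, 20.09, 20.09]
Sum = 43.02
p = [0.0031, 0.0632, 0.4668, 0.4668]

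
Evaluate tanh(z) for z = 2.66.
0.9903

tanh(2.66) = (e^(2.66) - e^(-2.66))/(e^(2.66) + e^(-2.66)) = 0.9903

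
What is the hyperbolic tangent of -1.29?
-0.8591

tanh(-1.29) = (e^(-1.29) - e^(1.29))/(e^(-1.29) + e^(1.29)) = -0.8591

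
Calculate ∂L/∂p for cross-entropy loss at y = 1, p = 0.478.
∂L/∂p = -2.092

∂L/∂p = -y/p + (1-y)/(1-p) = -1/0.478 + 0 = -2.092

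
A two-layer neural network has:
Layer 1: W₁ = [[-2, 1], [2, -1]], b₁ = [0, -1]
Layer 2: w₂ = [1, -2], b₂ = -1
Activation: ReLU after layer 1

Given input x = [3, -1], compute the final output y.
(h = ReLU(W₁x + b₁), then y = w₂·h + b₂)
y = -13

Layer 1 pre-activation: z₁ = [-7, 6]
After ReLU: h = [0, 6]
Layer 2 output: y = 1×0 + -2×6 + -1 = -13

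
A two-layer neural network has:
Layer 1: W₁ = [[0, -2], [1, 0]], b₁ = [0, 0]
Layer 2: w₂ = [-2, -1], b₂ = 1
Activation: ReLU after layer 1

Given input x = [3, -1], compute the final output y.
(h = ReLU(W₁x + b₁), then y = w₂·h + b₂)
y = -6

Layer 1 pre-activation: z₁ = [2, 3]
After ReLU: h = [2, 3]
Layer 2 output: y = -2×2 + -1×3 + 1 = -6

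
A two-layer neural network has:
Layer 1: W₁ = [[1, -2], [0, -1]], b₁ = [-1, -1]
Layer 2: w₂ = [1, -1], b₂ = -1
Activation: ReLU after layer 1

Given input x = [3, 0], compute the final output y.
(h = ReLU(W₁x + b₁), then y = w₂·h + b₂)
y = 1

Layer 1 pre-activation: z₁ = [2, -1]
After ReLU: h = [2, 0]
Layer 2 output: y = 1×2 + -1×0 + -1 = 1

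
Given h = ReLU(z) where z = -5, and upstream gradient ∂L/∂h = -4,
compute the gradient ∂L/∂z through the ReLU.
∂L/∂z = 0

h = ReLU(-5) = 0
Since z < 0: ∂h/∂z = 0
∂L/∂z = ∂L/∂h · ∂h/∂z = -4 × 0 = 0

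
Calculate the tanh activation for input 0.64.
0.5649

tanh(0.64) = (e^(0.64) - e^(-0.64))/(e^(0.64) + e^(-0.64)) = 0.5649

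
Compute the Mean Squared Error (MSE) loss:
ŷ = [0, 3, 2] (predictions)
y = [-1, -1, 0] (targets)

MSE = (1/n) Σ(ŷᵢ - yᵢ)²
MSE = 7

MSE = (1/3)((0--1)² + (3--1)² + (2-0)²) = (1/3)(1 + 16 + 4) = 7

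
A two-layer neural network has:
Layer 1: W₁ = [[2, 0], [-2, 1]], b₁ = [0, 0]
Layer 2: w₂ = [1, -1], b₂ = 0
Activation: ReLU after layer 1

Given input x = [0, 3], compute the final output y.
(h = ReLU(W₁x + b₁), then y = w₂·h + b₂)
y = -3

Layer 1 pre-activation: z₁ = [0, 3]
After ReLU: h = [0, 3]
Layer 2 output: y = 1×0 + -1×3 + 0 = -3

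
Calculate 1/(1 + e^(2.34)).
0.08786

sigmoid(-2.34) = 1/(1 + e^(2.34)) = 1/(1 + 10.38) = 0.08786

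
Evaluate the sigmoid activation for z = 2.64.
0.9334

sigmoid(2.64) = 1/(1 + e^(-2.64)) = 1/(1 + 0.07136) = 0.9334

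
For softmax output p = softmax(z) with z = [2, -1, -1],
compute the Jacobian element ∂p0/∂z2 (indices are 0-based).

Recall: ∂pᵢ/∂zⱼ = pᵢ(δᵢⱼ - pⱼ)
∂p0/∂z2 = -0.04118

p = softmax(z) = [0.9094, 0.04528, 0.04528]
p0 = 0.9094, p2 = 0.04528

∂p0/∂z2 = -p0 × p2 = -0.9094 × 0.04528 = -0.04118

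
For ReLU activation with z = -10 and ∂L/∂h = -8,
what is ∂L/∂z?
∂L/∂z = 0

h = ReLU(-10) = 0
Since z < 0: ∂h/∂z = 0
∂L/∂z = ∂L/∂h · ∂h/∂z = -8 × 0 = 0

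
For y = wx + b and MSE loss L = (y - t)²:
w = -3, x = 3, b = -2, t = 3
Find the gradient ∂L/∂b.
∂L/∂b = -28

y = wx + b = (-3)(3) + -2 = -11
∂L/∂y = 2(y - t) = 2(-11 - 3) = -28
∂y/∂b = 1
∂L/∂b = ∂L/∂y · ∂y/∂b = -28 × 1 = -28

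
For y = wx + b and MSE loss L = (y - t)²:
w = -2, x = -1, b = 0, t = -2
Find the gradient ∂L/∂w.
∂L/∂w = -8

y = wx + b = (-2)(-1) + 0 = 2
∂L/∂y = 2(y - t) = 2(2 - -2) = 8
∂y/∂w = x = -1
∂L/∂w = ∂L/∂y · ∂y/∂w = 8 × -1 = -8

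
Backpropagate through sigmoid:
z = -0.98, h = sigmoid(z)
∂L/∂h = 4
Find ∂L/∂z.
∂L/∂z = 0.7937

σ(-0.98) = 0.2729
σ'(-0.98) = σ(-0.98)(1 - σ(-0.98)) = 0.2729 × 0.7271 = 0.1984
∂L/∂z = ∂L/∂h · σ'(z) = 4 × 0.1984 = 0.7937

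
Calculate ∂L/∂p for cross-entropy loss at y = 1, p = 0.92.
∂L/∂p = -1.087

∂L/∂p = -y/p + (1-y)/(1-p) = -1/0.92 + 0 = -1.087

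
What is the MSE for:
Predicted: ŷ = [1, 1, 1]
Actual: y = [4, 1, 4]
MSE = 6

MSE = (1/3)((1-4)² + (1-1)² + (1-4)²) = (1/3)(9 + 0 + 9) = 6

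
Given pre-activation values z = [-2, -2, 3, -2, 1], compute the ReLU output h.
h = [0, 0, 3, 0, 1]

ReLU applied element-wise: max(0,-2)=0, max(0,-2)=0, max(0,3)=3, max(0,-2)=0, max(0,1)=1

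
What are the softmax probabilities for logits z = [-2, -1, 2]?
p = [0.0171, 0.0466, 0.9362]

exp(z) = [0.1353, 0.3679, 7.389]
Sum = 7.892
p = [0.0171, 0.0466, 0.9362]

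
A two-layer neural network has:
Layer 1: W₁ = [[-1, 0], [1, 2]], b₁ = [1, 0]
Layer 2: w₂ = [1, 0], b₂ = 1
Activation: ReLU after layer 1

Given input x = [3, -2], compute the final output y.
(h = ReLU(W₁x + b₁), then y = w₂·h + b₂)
y = 1

Layer 1 pre-activation: z₁ = [-2, -1]
After ReLU: h = [0, 0]
Layer 2 output: y = 1×0 + 0×0 + 1 = 1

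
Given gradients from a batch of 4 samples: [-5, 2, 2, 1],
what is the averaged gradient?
Average gradient = 0

Average = (1/4)(-5 + 2 + 2 + 1) = 0/4 = 0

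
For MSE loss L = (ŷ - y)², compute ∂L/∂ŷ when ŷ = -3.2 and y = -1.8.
∂L/∂ŷ = -2.8

∂L/∂ŷ = 2(ŷ - y) = 2(-3.2 - -1.8) = 2(-1.4) = -2.8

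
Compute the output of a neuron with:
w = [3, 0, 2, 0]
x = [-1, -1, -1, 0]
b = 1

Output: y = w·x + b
y = -4

y = (3)(-1) + (0)(-1) + (2)(-1) + (0)(0) + 1 = -4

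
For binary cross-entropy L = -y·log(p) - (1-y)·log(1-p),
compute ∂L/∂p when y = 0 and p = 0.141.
∂L/∂p = 1.164

∂L/∂p = -y/p + (1-y)/(1-p) = 0 + 1/0.859 = 1.164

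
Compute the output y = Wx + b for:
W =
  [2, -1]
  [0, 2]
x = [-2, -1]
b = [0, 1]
y = [-3, -1]

Wx = [2×-2 + -1×-1, 0×-2 + 2×-1]
   = [-3, -2]
y = Wx + b = [-3 + 0, -2 + 1] = [-3, -1]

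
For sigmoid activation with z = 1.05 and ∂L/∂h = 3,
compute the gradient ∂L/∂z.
∂L/∂z = 0.5761

σ(1.05) = 0.7408
σ'(1.05) = σ(1.05)(1 - σ(1.05)) = 0.7408 × 0.2592 = 0.192
∂L/∂z = ∂L/∂h · σ'(z) = 3 × 0.192 = 0.5761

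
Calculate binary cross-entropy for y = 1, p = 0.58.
L = 0.5447

L = -1·log(0.58) - 0·log(0.42) = -log(0.58) = 0.5447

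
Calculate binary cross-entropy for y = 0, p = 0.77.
L = 1.47

L = -0·log(0.77) - 1·log(0.23) = -log(0.23) = 1.47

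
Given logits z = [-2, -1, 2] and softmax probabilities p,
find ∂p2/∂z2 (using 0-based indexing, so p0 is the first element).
∂p2/∂z2 = 0.0597

p = softmax(z) = [0.01715, 0.04661, 0.9362]
p2 = 0.9362

∂p2/∂z2 = p2(1 - p2) = 0.9362 × (1 - 0.9362) = 0.0597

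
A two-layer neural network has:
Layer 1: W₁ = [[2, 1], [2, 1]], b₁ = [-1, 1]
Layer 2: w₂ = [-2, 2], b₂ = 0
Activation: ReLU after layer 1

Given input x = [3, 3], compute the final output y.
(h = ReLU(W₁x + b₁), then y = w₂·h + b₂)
y = 4

Layer 1 pre-activation: z₁ = [8, 10]
After ReLU: h = [8, 10]
Layer 2 output: y = -2×8 + 2×10 + 0 = 4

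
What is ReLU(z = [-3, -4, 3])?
h = [0, 0, 3]

ReLU applied element-wise: max(0,-3)=0, max(0,-4)=0, max(0,3)=3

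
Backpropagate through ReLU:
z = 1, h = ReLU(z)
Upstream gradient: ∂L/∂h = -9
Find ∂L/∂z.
∂L/∂z = -9

h = ReLU(1) = 1
Since z > 0: ∂h/∂z = 1
∂L/∂z = ∂L/∂h · ∂h/∂z = -9 × 1 = -9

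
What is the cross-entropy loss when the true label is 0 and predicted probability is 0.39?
L = 0.4943

L = -0·log(0.39) - 1·log(0.61) = -log(0.61) = 0.4943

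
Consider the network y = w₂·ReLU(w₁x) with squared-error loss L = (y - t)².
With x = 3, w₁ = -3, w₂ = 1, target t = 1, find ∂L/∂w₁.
∂L/∂w₁ = 0

Forward pass:
z = w₁x = -3×3 = -9
h = ReLU(-9) = 0
y = w₂h = 1×0 = 0

Backward pass:
∂L/∂y = 2(y - t) = 2(0 - 1) = -2
∂y/∂h = w₂ = 1
∂h/∂z = 0 (ReLU derivative)
∂z/∂w₁ = x = 3

∂L/∂w₁ = -2 × 1 × 0 × 3 = 0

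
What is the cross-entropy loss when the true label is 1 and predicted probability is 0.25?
L = 1.386

L = -1·log(0.25) - 0·log(0.75) = -log(0.25) = 1.386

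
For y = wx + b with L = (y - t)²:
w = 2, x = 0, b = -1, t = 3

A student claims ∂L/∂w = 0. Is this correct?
Correct

y = (2)(0) + -1 = -1
∂L/∂y = 2(y - t) = 2(-1 - 3) = -8
∂y/∂w = x = 0
∂L/∂w = -8 × 0 = 0

Claimed value: 0
Correct: The correct gradient is 0.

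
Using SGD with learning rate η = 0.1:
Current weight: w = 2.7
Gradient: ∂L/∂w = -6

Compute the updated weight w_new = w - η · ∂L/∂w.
w_new = 3.3

w_new = w - η·∂L/∂w = 2.7 - 0.1×(-6) = 2.7 - (-0.6) = 3.3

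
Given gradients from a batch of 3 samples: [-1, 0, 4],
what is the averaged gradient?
Average gradient = 1

Average = (1/3)(-1 + 0 + 4) = 3/3 = 1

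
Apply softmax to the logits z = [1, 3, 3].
p = [0.0634, 0.4683, 0.4683]

exp(z) = [2.718, 20.09, 20.09]
Sum = 42.89
p = [0.0634, 0.4683, 0.4683]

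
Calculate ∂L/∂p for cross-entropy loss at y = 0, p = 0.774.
∂L/∂p = 4.425

∂L/∂p = -y/p + (1-y)/(1-p) = 0 + 1/0.226 = 4.425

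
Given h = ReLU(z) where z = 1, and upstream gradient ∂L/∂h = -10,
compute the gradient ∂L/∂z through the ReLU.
∂L/∂z = -10

h = ReLU(1) = 1
Since z > 0: ∂h/∂z = 1
∂L/∂z = ∂L/∂h · ∂h/∂z = -10 × 1 = -10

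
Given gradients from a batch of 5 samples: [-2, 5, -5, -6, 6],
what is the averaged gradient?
Average gradient = -0.4

Average = (1/5)(-2 + 5 + -5 + -6 + 6) = -2/5 = -0.4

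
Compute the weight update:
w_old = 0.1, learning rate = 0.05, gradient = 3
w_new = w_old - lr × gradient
w_new = -0.05

w_new = w - η·∂L/∂w = 0.1 - 0.05×(3) = 0.1 - (0.15) = -0.05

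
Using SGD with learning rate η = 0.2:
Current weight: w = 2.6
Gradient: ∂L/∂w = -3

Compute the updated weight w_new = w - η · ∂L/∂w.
w_new = 3.2

w_new = w - η·∂L/∂w = 2.6 - 0.2×(-3) = 2.6 - (-0.6) = 3.2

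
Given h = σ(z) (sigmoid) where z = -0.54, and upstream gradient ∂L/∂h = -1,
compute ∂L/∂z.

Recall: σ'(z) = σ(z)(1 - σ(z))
∂L/∂z = -0.2326

σ(-0.54) = 0.3682
σ'(-0.54) = σ(-0.54)(1 - σ(-0.54)) = 0.3682 × 0.6318 = 0.2326
∂L/∂z = ∂L/∂h · σ'(z) = -1 × 0.2326 = -0.2326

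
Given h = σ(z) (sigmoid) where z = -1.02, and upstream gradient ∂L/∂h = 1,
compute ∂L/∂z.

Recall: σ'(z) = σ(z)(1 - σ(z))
∂L/∂z = 0.1948

σ(-1.02) = 0.265
σ'(-1.02) = σ(-1.02)(1 - σ(-1.02)) = 0.265 × 0.735 = 0.1948
∂L/∂z = ∂L/∂h · σ'(z) = 1 × 0.1948 = 0.1948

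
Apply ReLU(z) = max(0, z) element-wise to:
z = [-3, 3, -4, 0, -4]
h = [0, 3, 0, 0, 0]

ReLU applied element-wise: max(0,-3)=0, max(0,3)=3, max(0,-4)=0, max(0,0)=0, max(0,-4)=0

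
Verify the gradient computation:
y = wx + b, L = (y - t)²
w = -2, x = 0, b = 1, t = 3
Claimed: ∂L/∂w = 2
Incorrect

y = (-2)(0) + 1 = 1
∂L/∂y = 2(y - t) = 2(1 - 3) = -4
∂y/∂w = x = 0
∂L/∂w = -4 × 0 = 0

Claimed value: 2
Incorrect: The correct gradient is 0.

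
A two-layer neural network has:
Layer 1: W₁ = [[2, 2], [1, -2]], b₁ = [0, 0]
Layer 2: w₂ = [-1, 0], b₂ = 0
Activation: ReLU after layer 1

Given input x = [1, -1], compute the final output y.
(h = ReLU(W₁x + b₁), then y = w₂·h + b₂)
y = 0

Layer 1 pre-activation: z₁ = [0, 3]
After ReLU: h = [0, 3]
Layer 2 output: y = -1×0 + 0×3 + 0 = 0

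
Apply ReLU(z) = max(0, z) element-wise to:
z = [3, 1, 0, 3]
h = [3, 1, 0, 3]

ReLU applied element-wise: max(0,3)=3, max(0,1)=1, max(0,0)=0, max(0,3)=3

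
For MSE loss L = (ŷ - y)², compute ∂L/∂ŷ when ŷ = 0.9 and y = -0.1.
∂L/∂ŷ = 2.0

∂L/∂ŷ = 2(ŷ - y) = 2(0.9 - -0.1) = 2(1.0) = 2.0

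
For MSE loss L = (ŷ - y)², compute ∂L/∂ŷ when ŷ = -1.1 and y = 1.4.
∂L/∂ŷ = -5.0

∂L/∂ŷ = 2(ŷ - y) = 2(-1.1 - 1.4) = 2(-2.5) = -5.0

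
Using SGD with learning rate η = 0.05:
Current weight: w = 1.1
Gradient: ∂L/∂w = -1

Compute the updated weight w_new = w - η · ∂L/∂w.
w_new = 1.15

w_new = w - η·∂L/∂w = 1.1 - 0.05×(-1) = 1.1 - (-0.05) = 1.15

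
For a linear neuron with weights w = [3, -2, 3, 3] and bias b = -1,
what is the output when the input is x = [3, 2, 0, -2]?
y = -2

y = (3)(3) + (-2)(2) + (3)(0) + (3)(-2) + -1 = -2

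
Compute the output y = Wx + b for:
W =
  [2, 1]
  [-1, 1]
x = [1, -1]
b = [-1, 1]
y = [0, -1]

Wx = [2×1 + 1×-1, -1×1 + 1×-1]
   = [1, -2]
y = Wx + b = [1 + -1, -2 + 1] = [0, -1]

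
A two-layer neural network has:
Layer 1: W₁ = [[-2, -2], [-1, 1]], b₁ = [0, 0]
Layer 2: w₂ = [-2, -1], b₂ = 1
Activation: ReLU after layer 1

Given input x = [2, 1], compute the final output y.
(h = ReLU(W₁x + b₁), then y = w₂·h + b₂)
y = 1

Layer 1 pre-activation: z₁ = [-6, -1]
After ReLU: h = [0, 0]
Layer 2 output: y = -2×0 + -1×0 + 1 = 1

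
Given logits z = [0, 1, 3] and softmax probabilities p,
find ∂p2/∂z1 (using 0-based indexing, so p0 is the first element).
∂p2/∂z1 = -0.09636

p = softmax(z) = [0.04201, 0.1142, 0.8438]
p2 = 0.8438, p1 = 0.1142

∂p2/∂z1 = -p2 × p1 = -0.8438 × 0.1142 = -0.09636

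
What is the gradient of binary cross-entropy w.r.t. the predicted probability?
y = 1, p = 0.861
∂L/∂p = -1.161

∂L/∂p = -y/p + (1-y)/(1-p) = -1/0.861 + 0 = -1.161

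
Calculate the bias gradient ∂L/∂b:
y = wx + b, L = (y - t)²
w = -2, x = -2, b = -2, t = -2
∂L/∂b = 8

y = wx + b = (-2)(-2) + -2 = 2
∂L/∂y = 2(y - t) = 2(2 - -2) = 8
∂y/∂b = 1
∂L/∂b = ∂L/∂y · ∂y/∂b = 8 × 1 = 8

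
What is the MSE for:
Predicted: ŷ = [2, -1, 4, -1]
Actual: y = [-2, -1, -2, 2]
MSE = 15.25

MSE = (1/4)((2--2)² + (-1--1)² + (4--2)² + (-1-2)²) = (1/4)(16 + 0 + 36 + 9) = 15.25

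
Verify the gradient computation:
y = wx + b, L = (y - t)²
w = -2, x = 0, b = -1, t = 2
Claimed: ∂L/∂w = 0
Correct

y = (-2)(0) + -1 = -1
∂L/∂y = 2(y - t) = 2(-1 - 2) = -6
∂y/∂w = x = 0
∂L/∂w = -6 × 0 = 0

Claimed value: 0
Correct: The correct gradient is 0.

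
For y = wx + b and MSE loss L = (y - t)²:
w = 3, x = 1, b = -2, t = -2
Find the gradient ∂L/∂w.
∂L/∂w = 6

y = wx + b = (3)(1) + -2 = 1
∂L/∂y = 2(y - t) = 2(1 - -2) = 6
∂y/∂w = x = 1
∂L/∂w = ∂L/∂y · ∂y/∂w = 6 × 1 = 6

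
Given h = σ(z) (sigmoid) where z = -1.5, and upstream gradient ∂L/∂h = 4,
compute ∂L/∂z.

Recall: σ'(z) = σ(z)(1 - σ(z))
∂L/∂z = 0.5966

σ(-1.5) = 0.1824
σ'(-1.5) = σ(-1.5)(1 - σ(-1.5)) = 0.1824 × 0.8176 = 0.1491
∂L/∂z = ∂L/∂h · σ'(z) = 4 × 0.1491 = 0.5966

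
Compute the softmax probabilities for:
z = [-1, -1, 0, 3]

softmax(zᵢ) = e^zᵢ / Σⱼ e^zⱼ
p = [0.0169, 0.0169, 0.0458, 0.9205]

exp(z) = [0.3679, 0.3679, 1, 20.09]
Sum = 21.82
p = [0.0169, 0.0169, 0.0458, 0.9205]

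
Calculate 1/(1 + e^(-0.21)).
0.5523

sigmoid(0.21) = 1/(1 + e^(-0.21)) = 1/(1 + 0.8106) = 0.5523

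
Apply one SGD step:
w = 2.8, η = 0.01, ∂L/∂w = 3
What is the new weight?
w_new = 2.77

w_new = w - η·∂L/∂w = 2.8 - 0.01×(3) = 2.8 - (0.03) = 2.77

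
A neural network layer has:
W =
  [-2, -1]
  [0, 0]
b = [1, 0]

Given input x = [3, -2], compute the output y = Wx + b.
y = [-3, 0]

Wx = [-2×3 + -1×-2, 0×3 + 0×-2]
   = [-4, 0]
y = Wx + b = [-4 + 1, 0 + 0] = [-3, 0]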